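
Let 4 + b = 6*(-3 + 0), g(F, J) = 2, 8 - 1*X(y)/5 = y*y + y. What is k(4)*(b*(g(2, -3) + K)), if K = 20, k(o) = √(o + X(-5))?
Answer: -968*I*√14 ≈ -3621.9*I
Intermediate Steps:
X(y) = 40 - 5*y - 5*y² (X(y) = 40 - 5*(y*y + y) = 40 - 5*(y² + y) = 40 - 5*(y + y²) = 40 + (-5*y - 5*y²) = 40 - 5*y - 5*y²)
k(o) = √(-60 + o) (k(o) = √(o + (40 - 5*(-5) - 5*(-5)²)) = √(o + (40 + 25 - 5*25)) = √(o + (40 + 25 - 125)) = √(o - 60) = √(-60 + o))
b = -22 (b = -4 + 6*(-3 + 0) = -4 + 6*(-3) = -4 - 18 = -22)
k(4)*(b*(g(2, -3) + K)) = √(-60 + 4)*(-22*(2 + 20)) = √(-56)*(-22*22) = (2*I*√14)*(-484) = -968*I*√14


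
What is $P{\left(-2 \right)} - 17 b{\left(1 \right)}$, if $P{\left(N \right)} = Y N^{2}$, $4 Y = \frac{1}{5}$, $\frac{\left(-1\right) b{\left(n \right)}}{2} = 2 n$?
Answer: $\frac{341}{5} \approx 68.2$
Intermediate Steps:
$b{\left(n \right)} = - 4 n$ ($b{\left(n \right)} = - 2 \cdot 2 n = - 4 n$)
$Y = \frac{1}{20}$ ($Y = \frac{1}{4 \cdot 5} = \frac{1}{4} \cdot \frac{1}{5} = \frac{1}{20} \approx 0.05$)
$P{\left(N \right)} = \frac{N^{2}}{20}$
$P{\left(-2 \right)} - 17 b{\left(1 \right)} = \frac{\left(-2\right)^{2}}{20} - 17 \left(\left(-4\right) 1\right) = \frac{1}{20} \cdot 4 - -68 = \frac{1}{5} + 68 = \frac{341}{5}$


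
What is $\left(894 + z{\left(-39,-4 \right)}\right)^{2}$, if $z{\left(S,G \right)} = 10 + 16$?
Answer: $846400$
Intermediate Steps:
$z{\left(S,G \right)} = 26$
$\left(894 + z{\left(-39,-4 \right)}\right)^{2} = \left(894 + 26\right)^{2} = 920^{2} = 846400$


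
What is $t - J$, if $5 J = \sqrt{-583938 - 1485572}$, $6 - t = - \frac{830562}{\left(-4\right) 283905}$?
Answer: $\frac{997193}{189270} - \frac{i \sqrt{2069510}}{5} \approx 5.2686 - 287.72 i$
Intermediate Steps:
$t = \frac{997193}{189270}$ ($t = 6 - - \frac{830562}{\left(-4\right) 283905} = 6 - - \frac{830562}{-1135620} = 6 - \left(-830562\right) \left(- \frac{1}{1135620}\right) = 6 - \frac{138427}{189270} = \frac{997193}{189270} \approx 5.2686$)
$J = \frac{i \sqrt{2069510}}{5}$ ($J = \frac{\sqrt{-583938 - 1485572}}{5} = \frac{\sqrt{-2069510}}{5} = \frac{i \sqrt{2069510}}{5} \approx 287.72 i$)
$t - J = \frac{997193}{189270} - \frac{i \sqrt{2069510}}{5}$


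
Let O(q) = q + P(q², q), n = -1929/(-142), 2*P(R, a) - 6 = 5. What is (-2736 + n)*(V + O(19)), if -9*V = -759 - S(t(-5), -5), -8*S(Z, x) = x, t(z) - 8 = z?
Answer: -1010399101/3408 ≈ -2.9648e+5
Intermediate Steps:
t(z) = 8 + z
S(Z, x) = -x/8
P(R, a) = 11/2 (P(R, a) = 3 + (½)*5 = 3 + 5/2 = 11/2)
V = 6077/72 (V = -(-759 - (-1)*(-5)/8)/9 = -(-759 - 1*5/8)/9 = -(-759 - 5/8)/9 = -⅑*(-6077/8) = 6077/72 ≈ 84.403)
n = 1929/142 (n = -1929*(-1/142) = 1929/142 ≈ 13.585)
O(q) = 11/2 + q (O(q) = q + 11/2 = 11/2 + q)
(-2736 + n)*(V + O(19)) = (-2736 + 1929/142)*(6077/72 + (11/2 + 19)) = -386583*(6077/72 + 49/2)/142 = -386583/142*7841/72 = -1010399101/3408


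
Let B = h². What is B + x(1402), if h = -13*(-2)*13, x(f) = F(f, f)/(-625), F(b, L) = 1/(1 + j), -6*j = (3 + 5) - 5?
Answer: 71402498/625 ≈ 1.1424e+5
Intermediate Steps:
j = -½ (j = -((3 + 5) - 5)/6 = -(8 - 5)/6 = -⅙*3 = -½ ≈ -0.50000)
F(b, L) = 2 (F(b, L) = 1/(1 - ½) = 1/(½) = 2)
x(f) = -2/625 (x(f) = 2/(-625) = 2*(-1/625) = -2/625)
h = 338 (h = 26*13 = 338)
B = 114244 (B = 338² = 114244)
B + x(1402) = 114244 - 2/625 = 71402498/625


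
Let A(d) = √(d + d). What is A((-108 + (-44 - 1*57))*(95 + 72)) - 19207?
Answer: -19207 + I*√69806 ≈ -19207.0 + 264.21*I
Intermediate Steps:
A(d) = √2*√d (A(d) = √(2*d) = √2*√d)
A((-108 + (-44 - 1*57))*(95 + 72)) - 19207 = √2*√((-108 + (-44 - 1*57))*(95 + 72)) - 19207 = √2*√((-108 + (-44 - 57))*167) - 19207 = √2*√((-108 - 101)*167) - 19207 = √2*√(-209*167) - 19207 = √2*√(-34903) - 19207 = √2*(I*√34903) - 19207 = I*√69806 - 19207 = -19207 + I*√69806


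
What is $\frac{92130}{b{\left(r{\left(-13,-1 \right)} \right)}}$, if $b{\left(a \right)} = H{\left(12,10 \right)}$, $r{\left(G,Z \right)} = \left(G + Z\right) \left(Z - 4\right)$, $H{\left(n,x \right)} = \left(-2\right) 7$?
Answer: $- \frac{46065}{7} \approx -6580.7$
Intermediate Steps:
$H{\left(n,x \right)} = -14$
$r{\left(G,Z \right)} = \left(-4 + Z\right) \left(G + Z\right)$ ($r{\left(G,Z \right)} = \left(G + Z\right) \left(-4 + Z\right) = \left(-4 + Z\right) \left(G + Z\right)$)
$b{\left(a \right)} = -14$
$\frac{92130}{b{\left(r{\left(-13,-1 \right)} \right)}} = \frac{92130}{-14} = 92130 \left(- \frac{1}{14}\right) = - \frac{46065}{7}$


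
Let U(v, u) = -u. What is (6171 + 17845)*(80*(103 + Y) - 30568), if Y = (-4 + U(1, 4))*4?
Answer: -597710208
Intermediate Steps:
Y = -32 (Y = (-4 - 1*4)*4 = (-4 - 4)*4 = -8*4 = -32)
(6171 + 17845)*(80*(103 + Y) - 30568) = (6171 + 17845)*(80*(103 - 32) - 30568) = 24016*(80*71 - 30568) = 24016*(5680 - 30568) = 24016*(-24888) = -597710208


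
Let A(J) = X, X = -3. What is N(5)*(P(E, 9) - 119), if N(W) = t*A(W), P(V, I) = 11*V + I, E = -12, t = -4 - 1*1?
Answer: -3630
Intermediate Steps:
t = -5 (t = -4 - 1 = -5)
A(J) = -3
P(V, I) = I + 11*V
N(W) = 15 (N(W) = -5*(-3) = 15)
N(5)*(P(E, 9) - 119) = 15*((9 + 11*(-12)) - 119) = 15*((9 - 132) - 119) = 15*(-123 - 119) = 15*(-242) = -3630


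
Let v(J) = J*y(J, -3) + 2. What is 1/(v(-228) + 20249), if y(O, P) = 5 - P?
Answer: 1/18427 ≈ 5.4268e-5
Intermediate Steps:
v(J) = 2 + 8*J (v(J) = J*(5 - 1*(-3)) + 2 = J*(5 + 3) + 2 = J*8 + 2 = 8*J + 2 = 2 + 8*J)
1/(v(-228) + 20249) = 1/((2 + 8*(-228)) + 20249) = 1/((2 - 1824) + 20249) = 1/(-1822 + 20249) = 1/18427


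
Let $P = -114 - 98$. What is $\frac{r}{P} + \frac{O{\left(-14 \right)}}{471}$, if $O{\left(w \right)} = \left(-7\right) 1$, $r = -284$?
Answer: $\frac{33070}{24963} \approx 1.3248$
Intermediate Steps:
$O{\left(w \right)} = -7$
$P = -212$ ($P = -114 - 98 = -212$)
$\frac{r}{P} + \frac{O{\left(-14 \right)}}{471} = - \frac{284}{-212} - \frac{7}{471} = \left(-284\right) \left(- \frac{1}{212}\right) - \frac{7}{471} = \frac{71}{53} - \frac{7}{471} = \frac{33070}{24963}$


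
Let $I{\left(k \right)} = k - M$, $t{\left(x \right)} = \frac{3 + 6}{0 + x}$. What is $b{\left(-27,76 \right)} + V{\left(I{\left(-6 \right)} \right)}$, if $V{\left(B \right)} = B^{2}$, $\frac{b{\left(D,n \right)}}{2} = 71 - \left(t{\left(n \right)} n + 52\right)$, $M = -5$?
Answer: $21$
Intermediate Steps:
$t{\left(x \right)} = \frac{9}{x}$
$I{\left(k \right)} = 5 + k$ ($I{\left(k \right)} = k - -5 = k + 5 = 5 + k$)
$b{\left(D,n \right)} = 20$ ($b{\left(D,n \right)} = 2 \left(71 - \left(\frac{9}{n} n + 52\right)\right) = 2 \left(71 - \left(9 + 52\right)\right) = 2 \left(71 - 61\right) = 2 \cdot 10 = 20$)
$b{\left(-27,76 \right)} + V{\left(I{\left(-6 \right)} \right)} = 20 + \left(5 - 6\right)^{2} = 20 + \left(-1\right)^{2} = 20 + 1 = 21$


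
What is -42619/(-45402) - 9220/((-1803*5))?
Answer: 2327005/1186374 ≈ 1.9614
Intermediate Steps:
-42619/(-45402) - 9220/((-1803*5)) = -42619*(-1/45402) - 9220/(-9015) = 1853/1974 - 9220*(-1/9015) = 1853/1974 + 1844/1803 = 2327005/1186374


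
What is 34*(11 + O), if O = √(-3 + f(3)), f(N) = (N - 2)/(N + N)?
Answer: 374 + 17*I*√102/3 ≈ 374.0 + 57.231*I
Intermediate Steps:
f(N) = (-2 + N)/(2*N) (f(N) = (-2 + N)/((2*N)) = (-2 + N)*(1/(2*N)) = (-2 + N)/(2*N))
O = I*√102/6 (O = √(-3 + (½)*(-2 + 3)/3) = √(-3 + (½)*(⅓)*1) = √(-3 + ⅙) = √(-17/6) = I*√102/6 ≈ 1.6833*I)
34*(11 + O) = 34*(11 + I*√102/6) = 374 + 17*I*√102/3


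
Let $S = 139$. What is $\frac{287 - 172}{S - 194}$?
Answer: $- \frac{23}{11} \approx -2.0909$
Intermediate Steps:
$\frac{287 - 172}{S - 194} = \frac{287 - 172}{139 - 194} = \frac{115}{-55} = 115 \left(- \frac{1}{55}\right) = - \frac{23}{11}$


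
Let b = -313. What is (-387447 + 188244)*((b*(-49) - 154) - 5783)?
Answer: -1872508200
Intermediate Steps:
(-387447 + 188244)*((b*(-49) - 154) - 5783) = (-387447 + 188244)*((-313*(-49) - 154) - 5783) = -199203*((15337 - 154) - 5783) = -199203*(15183 - 5783) = -199203*9400 = -1872508200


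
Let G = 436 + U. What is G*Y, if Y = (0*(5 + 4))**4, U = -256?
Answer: 0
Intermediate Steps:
Y = 0 (Y = (0*9)**4 = 0**4 = 0)
G = 180 (G = 436 - 256 = 180)
G*Y = 180*0 = 0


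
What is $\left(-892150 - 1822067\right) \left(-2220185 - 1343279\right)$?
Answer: $9672014567688$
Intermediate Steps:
$\left(-892150 - 1822067\right) \left(-2220185 - 1343279\right) = \left(-2714217\right) \left(-3563464\right) = 9672014567688$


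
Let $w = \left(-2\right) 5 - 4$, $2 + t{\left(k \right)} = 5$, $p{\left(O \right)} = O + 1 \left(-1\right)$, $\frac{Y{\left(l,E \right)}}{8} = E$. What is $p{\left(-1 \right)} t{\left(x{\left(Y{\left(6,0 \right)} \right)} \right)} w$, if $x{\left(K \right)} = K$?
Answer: $84$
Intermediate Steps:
$Y{\left(l,E \right)} = 8 E$
$p{\left(O \right)} = -1 + O$ ($p{\left(O \right)} = O - 1 = -1 + O$)
$t{\left(k \right)} = 3$ ($t{\left(k \right)} = -2 + 5 = 3$)
$w = -14$ ($w = -10 - 4 = -14$)
$p{\left(-1 \right)} t{\left(x{\left(Y{\left(6,0 \right)} \right)} \right)} w = \left(-1 - 1\right) 3 \left(-14\right) = \left(-2\right) 3 \left(-14\right) = \left(-6\right) \left(-14\right) = 84$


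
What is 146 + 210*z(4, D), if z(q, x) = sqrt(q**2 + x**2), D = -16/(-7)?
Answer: 146 + 120*sqrt(65) ≈ 1113.5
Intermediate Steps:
D = 16/7 (D = -16*(-1/7) = 16/7 ≈ 2.2857)
146 + 210*z(4, D) = 146 + 210*sqrt(4**2 + (16/7)**2) = 146 + 210*sqrt(16 + 256/49) = 146 + 210*sqrt(1040/49) = 146 + 210*(4*sqrt(65)/7) = 146 + 120*sqrt(65)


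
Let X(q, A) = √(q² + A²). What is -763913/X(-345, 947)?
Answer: -763913*√1015834/1015834 ≈ -757.94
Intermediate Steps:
X(q, A) = √(A² + q²)
-763913/X(-345, 947) = -763913/√(947² + (-345)²) = -763913/√(896809 + 119025) = -763913*√1015834/1015834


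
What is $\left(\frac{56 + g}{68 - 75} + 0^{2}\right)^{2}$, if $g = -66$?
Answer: $\frac{100}{49} \approx 2.0408$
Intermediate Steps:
$\left(\frac{56 + g}{68 - 75} + 0^{2}\right)^{2} = \left(\frac{56 - 66}{68 - 75} + 0^{2}\right)^{2} = \left(- \frac{10}{-7} + 0\right)^{2} = \left(\left(-10\right) \left(- \frac{1}{7}\right) + 0\right)^{2} = \left(\frac{10}{7} + 0\right)^{2} = \left(\frac{10}{7}\right)^{2} = \frac{100}{49}$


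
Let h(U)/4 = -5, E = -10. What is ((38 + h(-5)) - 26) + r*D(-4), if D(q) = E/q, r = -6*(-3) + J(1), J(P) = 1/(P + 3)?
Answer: 301/8 ≈ 37.625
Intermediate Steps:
h(U) = -20 (h(U) = 4*(-5) = -20)
J(P) = 1/(3 + P)
r = 73/4 (r = -6*(-3) + 1/(3 + 1) = 18 + 1/4 = 73/4 ≈ 18.250)
D(q) = -10/q
((38 + h(-5)) - 26) + r*D(-4) = ((38 - 20) - 26) + 73*(-10/(-4))/4 = (18 - 26) + 73*(-10*(-1/4))/4 = -8 + (73/4)*(5/2) = -8 + 365/8 = 301/8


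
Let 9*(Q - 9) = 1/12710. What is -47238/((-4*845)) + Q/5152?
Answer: 198875672713/14228285760 ≈ 13.977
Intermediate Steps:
Q = 1029511/114390 (Q = 9 + (⅑)/12710 = 9 + (⅑)*(1/12710) = 9 + 1/114390 = 1029511/114390 ≈ 9.0000)
-47238/((-4*845)) + Q/5152 = -47238/((-4*845)) + (1029511/114390)/5152 = -47238/(-3380) + (1029511/114390)*(1/5152) = -47238*(-1/3380) + 147073/84191040 = 23619/1690 + 147073/84191040 = 198875672713/14228285760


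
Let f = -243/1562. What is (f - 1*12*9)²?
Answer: 28540385721/2439844 ≈ 11698.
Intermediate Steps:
f = -243/1562 (f = -243*1/1562 = -243/1562 ≈ -0.15557)
(f - 1*12*9)² = (-243/1562 - 1*12*9)² = (-243/1562 - 12*9)² = (-243/1562 - 108)² = (-168939/1562)² = 28540385721/2439844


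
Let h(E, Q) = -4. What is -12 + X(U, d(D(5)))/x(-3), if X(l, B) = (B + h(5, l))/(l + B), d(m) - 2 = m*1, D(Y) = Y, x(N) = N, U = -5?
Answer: -25/2 ≈ -12.500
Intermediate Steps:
d(m) = 2 + m (d(m) = 2 + m*1 = 2 + m)
X(l, B) = (-4 + B)/(B + l) (X(l, B) = (B - 4)/(l + B) = (-4 + B)/(B + l))
-12 + X(U, d(D(5)))/x(-3) = -12 + ((-4 + (2 + 5))/((2 + 5) - 5))/(-3) = -12 + ((-4 + 7)/(7 - 5))*(-1/3) = -12 + (3/2)*(-1/3) = -12 - 1/2 = -25/2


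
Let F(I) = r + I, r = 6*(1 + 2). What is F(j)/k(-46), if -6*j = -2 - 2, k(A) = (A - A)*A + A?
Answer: -28/69 ≈ -0.40580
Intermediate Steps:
k(A) = A (k(A) = 0*A + A = 0 + A = A)
j = ⅔ (j = -(-2 - 2)/6 = -⅙*(-4) = ⅔ ≈ 0.66667)
r = 18 (r = 6*3 = 18)
F(I) = 18 + I
F(j)/k(-46) = (18 + ⅔)/(-46) = (56/3)*(-1/46) = -28/69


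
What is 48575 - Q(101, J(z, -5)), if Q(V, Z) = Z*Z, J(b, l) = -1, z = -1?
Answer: 48574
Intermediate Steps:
Q(V, Z) = Z**2
48575 - Q(101, J(z, -5)) = 48575 - 1*(-1)**2 = 48575 - 1*1 = 48575 - 1 = 48574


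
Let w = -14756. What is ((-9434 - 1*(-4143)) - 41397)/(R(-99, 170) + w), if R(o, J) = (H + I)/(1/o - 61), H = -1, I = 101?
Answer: 14099776/4456807 ≈ 3.1637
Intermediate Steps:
R(o, J) = 100/(-61 + 1/o) (R(o, J) = (-1 + 101)/(1/o - 61) = 100/(-61 + 1/o))
((-9434 - 1*(-4143)) - 41397)/(R(-99, 170) + w) = ((-9434 - 1*(-4143)) - 41397)/(-100*(-99)/(-1 + 61*(-99)) - 14756) = ((-9434 + 4143) - 41397)/(-100*(-99)/(-1 - 6039) - 14756) = (-5291 - 41397)/(-100*(-99)/(-6040) - 14756) = -46688/(-100*(-99)*(-1/6040) - 14756) = -46688/(-495/302 - 14756) = -46688/(-4456807/302) = -46688*(-302/4456807) = 14099776/4456807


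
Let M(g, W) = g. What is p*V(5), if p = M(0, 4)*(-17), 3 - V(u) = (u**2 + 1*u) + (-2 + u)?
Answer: 0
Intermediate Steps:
V(u) = 5 - u**2 - 2*u (V(u) = 3 - ((u**2 + 1*u) + (-2 + u)) = 3 - ((u**2 + u) + (-2 + u)) = 3 - ((u + u**2) + (-2 + u)) = 3 - (-2 + u**2 + 2*u) = 3 + (2 - u**2 - 2*u) = 5 - u**2 - 2*u)
p = 0 (p = 0*(-17) = 0)
p*V(5) = 0*(5 - 1*5**2 - 2*5) = 0*(5 - 1*25 - 10) = 0*(5 - 25 - 10) = 0*(-30) = 0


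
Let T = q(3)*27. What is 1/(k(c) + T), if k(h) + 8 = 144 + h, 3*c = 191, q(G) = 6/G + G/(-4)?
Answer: 12/2801 ≈ 0.0042842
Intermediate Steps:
q(G) = 6/G - G/4 (q(G) = 6/G + G*(-1/4) = 6/G - G/4)
c = 191/3 (c = (1/3)*191 = 191/3 ≈ 63.667)
k(h) = 136 + h (k(h) = -8 + (144 + h) = 136 + h)
T = 135/4 (T = (6/3 - 1/4*3)*27 = (6*(1/3) - 3/4)*27 = (2 - 3/4)*27 = (5/4)*27 = 135/4 ≈ 33.750)
1/(k(c) + T) = 1/((136 + 191/3) + 135/4) = 1/(599/3 + 135/4) = 1/(2801/12) = 12/2801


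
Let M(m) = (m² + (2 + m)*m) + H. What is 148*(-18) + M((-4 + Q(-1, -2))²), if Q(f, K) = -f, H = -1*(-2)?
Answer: -2482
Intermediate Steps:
H = 2
M(m) = 2 + m² + m*(2 + m) (M(m) = (m² + (2 + m)*m) + 2 = (m² + m*(2 + m)) + 2 = 2 + m² + m*(2 + m))
148*(-18) + M((-4 + Q(-1, -2))²) = 148*(-18) + (2 + 2*(-4 - 1*(-1))² + 2*((-4 - 1*(-1))²)²) = -2664 + (2 + 2*(-4 + 1)² + 2*((-4 + 1)²)²) = -2664 + (2 + 2*(-3)² + 2*((-3)²)²) = -2664 + (2 + 2*9 + 2*9²) = -2664 + (2 + 18 + 2*81) = -2664 + (2 + 18 + 162) = -2664 + 182 = -2482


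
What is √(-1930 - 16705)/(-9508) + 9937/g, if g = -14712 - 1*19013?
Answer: -523/1775 - I*√18635/9508 ≈ -0.29465 - 0.014357*I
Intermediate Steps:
g = -33725 (g = -14712 - 19013 = -33725)
√(-1930 - 16705)/(-9508) + 9937/g = √(-1930 - 16705)/(-9508) + 9937/(-33725) = √(-18635)*(-1/9508) + 9937*(-1/33725) = (I*√18635)*(-1/9508) - 523/1775 = -I*√18635/9508 - 523/1775 = -523/1775 - I*√18635/9508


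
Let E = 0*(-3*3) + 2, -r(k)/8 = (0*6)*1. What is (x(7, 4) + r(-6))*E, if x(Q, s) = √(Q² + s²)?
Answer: 2*√65 ≈ 16.125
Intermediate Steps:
r(k) = 0 (r(k) = -8*0*6 = -0 = -8*0 = 0)
E = 2 (E = 0*(-9) + 2 = 0 + 2 = 2)
(x(7, 4) + r(-6))*E = (√(7² + 4²) + 0)*2 = (√(49 + 16) + 0)*2 = (√65 + 0)*2 = √65*2 = 2*√65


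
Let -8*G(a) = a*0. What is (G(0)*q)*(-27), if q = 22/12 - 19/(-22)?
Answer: 0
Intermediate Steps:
G(a) = 0 (G(a) = -a*0/8 = -⅛*0 = 0)
q = 89/33 (q = 22*(1/12) - 19*(-1/22) = 11/6 + 19/22 = 89/33 ≈ 2.6970)
(G(0)*q)*(-27) = (0*(89/33))*(-27) = 0*(-27) = 0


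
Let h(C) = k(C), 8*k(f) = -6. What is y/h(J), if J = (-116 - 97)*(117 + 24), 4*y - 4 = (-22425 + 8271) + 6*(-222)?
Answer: 15482/3 ≈ 5160.7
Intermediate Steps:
k(f) = -¾ (k(f) = (⅛)*(-6) = -¾)
y = -7741/2 (y = 1 + ((-22425 + 8271) + 6*(-222))/4 = 1 + (-14154 - 1332)/4 = 1 + (¼)*(-15486) = 1 - 7743/2 = -7741/2 ≈ -3870.5)
J = -30033 (J = -213*141 = -30033)
h(C) = -¾
y/h(J) = -7741/(2*(-¾)) = -7741/2*(-4/3) = 15482/3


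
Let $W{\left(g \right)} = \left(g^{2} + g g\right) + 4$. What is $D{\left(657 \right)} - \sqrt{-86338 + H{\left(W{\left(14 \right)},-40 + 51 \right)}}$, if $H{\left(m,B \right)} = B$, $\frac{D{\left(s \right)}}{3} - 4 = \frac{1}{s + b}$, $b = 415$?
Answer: $\frac{12867}{1072} - i \sqrt{86327} \approx 12.003 - 293.81 i$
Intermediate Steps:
$W{\left(g \right)} = 4 + 2 g^{2}$ ($W{\left(g \right)} = \left(g^{2} + g^{2}\right) + 4 = 2 g^{2} + 4 = 4 + 2 g^{2}$)
$D{\left(s \right)} = 12 + \frac{3}{415 + s}$ ($D{\left(s \right)} = 12 + \frac{3}{s + 415} = 12 + \frac{3}{415 + s}$)
$D{\left(657 \right)} - \sqrt{-86338 + H{\left(W{\left(14 \right)},-40 + 51 \right)}} = \frac{3 \left(1661 + 4 \cdot 657\right)}{415 + 657} - \sqrt{-86338 + \left(-40 + 51\right)} = \frac{3 \left(1661 + 2628\right)}{1072} - \sqrt{-86338 + 11} = 3 \cdot \frac{1}{1072} \cdot 4289 - \sqrt{-86327} = \frac{12867}{1072} - i \sqrt{86327}$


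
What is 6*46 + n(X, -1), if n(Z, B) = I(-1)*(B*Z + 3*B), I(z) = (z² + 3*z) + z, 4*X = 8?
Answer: 291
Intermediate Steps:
X = 2 (X = (¼)*8 = 2)
I(z) = z² + 4*z
n(Z, B) = -9*B - 3*B*Z (n(Z, B) = (-(4 - 1))*(B*Z + 3*B) = (-1*3)*(3*B + B*Z) = -3*(3*B + B*Z) = -9*B - 3*B*Z)
6*46 + n(X, -1) = 6*46 - 3*(-1)*(3 + 2) = 276 - 3*(-1)*5 = 276 + 15 = 291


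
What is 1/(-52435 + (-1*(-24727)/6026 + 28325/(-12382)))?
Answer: -18653483/978061510289 ≈ -1.9072e-5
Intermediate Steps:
1/(-52435 + (-1*(-24727)/6026 + 28325/(-12382))) = 1/(-52435 + (24727*(1/6026) + 28325*(-1/12382))) = 1/(-52435 + (24727/6026 - 28325/12382)) = 1/(-52435 + 33870816/18653483) = 1/(-978061510289/18653483) = -18653483/978061510289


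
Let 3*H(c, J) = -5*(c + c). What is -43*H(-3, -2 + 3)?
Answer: -430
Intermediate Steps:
H(c, J) = -10*c/3 (H(c, J) = (-5*(c + c))/3 = (-10*c)/3 = -10*c/3)
-43*H(-3, -2 + 3) = -(-430)*(-3)/3 = -43*10 = -430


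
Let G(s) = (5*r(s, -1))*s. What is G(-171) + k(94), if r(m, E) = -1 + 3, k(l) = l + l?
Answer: -1522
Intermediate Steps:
k(l) = 2*l
r(m, E) = 2
G(s) = 10*s (G(s) = (5*2)*s = 10*s)
G(-171) + k(94) = 10*(-171) + 2*94 = -1710 + 188 = -1522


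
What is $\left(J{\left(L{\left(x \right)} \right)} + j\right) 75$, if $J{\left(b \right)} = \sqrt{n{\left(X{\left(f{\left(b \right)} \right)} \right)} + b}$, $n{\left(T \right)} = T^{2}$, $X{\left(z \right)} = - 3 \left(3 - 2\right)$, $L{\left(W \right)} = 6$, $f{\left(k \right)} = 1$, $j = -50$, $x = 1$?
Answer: $-3750 + 75 \sqrt{15} \approx -3459.5$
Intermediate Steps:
$X{\left(z \right)} = -3$ ($X{\left(z \right)} = \left(-3\right) 1 = -3$)
$J{\left(b \right)} = \sqrt{9 + b}$ ($J{\left(b \right)} = \sqrt{\left(-3\right)^{2} + b} = \sqrt{9 + b}$)
$\left(J{\left(L{\left(x \right)} \right)} + j\right) 75 = \left(\sqrt{9 + 6} - 50\right) 75 = \left(\sqrt{15} - 50\right) 75 = \left(-50 + \sqrt{15}\right) 75 = -3750 + 75 \sqrt{15}$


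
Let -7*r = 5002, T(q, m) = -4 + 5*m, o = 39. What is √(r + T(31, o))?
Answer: I*√25655/7 ≈ 22.882*I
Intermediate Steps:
r = -5002/7 (r = -⅐*5002 = -5002/7 ≈ -714.57)
√(r + T(31, o)) = √(-5002/7 + (-4 + 5*39)) = √(-5002/7 + (-4 + 195)) = √(-5002/7 + 191) = √(-3665/7) = I*√25655/7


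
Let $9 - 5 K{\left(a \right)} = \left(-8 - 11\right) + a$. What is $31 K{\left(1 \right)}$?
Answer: $\frac{837}{5} \approx 167.4$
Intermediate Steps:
$K{\left(a \right)} = \frac{28}{5} - \frac{a}{5}$ ($K{\left(a \right)} = \frac{9}{5} - \frac{\left(-8 - 11\right) + a}{5} = \frac{9}{5} - \frac{-19 + a}{5} = \frac{9}{5} - \left(- \frac{19}{5} + \frac{a}{5}\right) = \frac{28}{5} - \frac{a}{5}$)
$31 K{\left(1 \right)} = 31 \left(\frac{28}{5} - \frac{1}{5}\right) = 31 \cdot \frac{27}{5} = \frac{837}{5}$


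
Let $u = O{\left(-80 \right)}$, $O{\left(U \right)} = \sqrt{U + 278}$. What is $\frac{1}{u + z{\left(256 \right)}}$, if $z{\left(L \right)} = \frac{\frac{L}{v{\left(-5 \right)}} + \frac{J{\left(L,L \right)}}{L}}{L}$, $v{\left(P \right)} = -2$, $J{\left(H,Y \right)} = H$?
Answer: $\frac{32512}{12959999} + \frac{196608 \sqrt{22}}{12959999} \approx 0.073664$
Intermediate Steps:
$O{\left(U \right)} = \sqrt{278 + U}$
$u = 3 \sqrt{22}$ ($u = \sqrt{278 - 80} = \sqrt{198} = 3 \sqrt{22} \approx 14.071$)
$z{\left(L \right)} = \frac{1 - \frac{L}{2}}{L}$ ($z{\left(L \right)} = \frac{\frac{L}{-2} + \frac{L}{L}}{L} = \frac{L \left(- \frac{1}{2}\right) + 1}{L} = \frac{- \frac{L}{2} + 1}{L} = \frac{1 - \frac{L}{2}}{L}$)
$\frac{1}{u + z{\left(256 \right)}} = \frac{1}{3 \sqrt{22} + \frac{2 - 256}{2 \cdot 256}} = \frac{1}{3 \sqrt{22} + \frac{1}{2} \cdot \frac{1}{256} \left(2 - 256\right)} = \frac{1}{3 \sqrt{22} + \frac{1}{2} \cdot \frac{1}{256} \left(-254\right)} = \frac{1}{3 \sqrt{22} - \frac{127}{256}} = \frac{1}{- \frac{127}{256} + 3 \sqrt{22}}$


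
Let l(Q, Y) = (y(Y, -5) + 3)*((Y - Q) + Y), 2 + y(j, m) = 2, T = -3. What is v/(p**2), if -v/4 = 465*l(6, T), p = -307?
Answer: 66960/94249 ≈ 0.71046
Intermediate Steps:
y(j, m) = 0 (y(j, m) = -2 + 2 = 0)
l(Q, Y) = -3*Q + 6*Y (l(Q, Y) = (0 + 3)*((Y - Q) + Y) = 3*(-Q + 2*Y) = -3*Q + 6*Y)
v = 66960 (v = -1860*(-3*6 + 6*(-3)) = -1860*(-18 - 18) = -1860*(-36) = -4*(-16740) = 66960)
v/(p**2) = 66960/((-307)**2) = 66960/94249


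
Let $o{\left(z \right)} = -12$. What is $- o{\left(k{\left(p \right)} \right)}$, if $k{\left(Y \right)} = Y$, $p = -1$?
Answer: $12$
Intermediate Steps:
$- o{\left(k{\left(p \right)} \right)} = \left(-1\right) \left(-12\right) = 12$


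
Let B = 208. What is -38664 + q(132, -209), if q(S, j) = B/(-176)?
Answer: -425317/11 ≈ -38665.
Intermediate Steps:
q(S, j) = -13/11 (q(S, j) = 208/(-176) = 208*(-1/176) = -13/11)
-38664 + q(132, -209) = -38664 - 13/11 = -425317/11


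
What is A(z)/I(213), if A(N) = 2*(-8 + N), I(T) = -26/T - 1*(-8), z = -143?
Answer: -32163/839 ≈ -38.335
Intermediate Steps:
I(T) = 8 - 26/T (I(T) = -26/T + 8 = 8 - 26/T)
A(N) = -16 + 2*N
A(z)/I(213) = (-16 + 2*(-143))/(8 - 26/213) = (-16 - 286)/(8 - 26*1/213) = -302/(8 - 26/213) = -302/1678/213 = -302*213/1678 = -32163/839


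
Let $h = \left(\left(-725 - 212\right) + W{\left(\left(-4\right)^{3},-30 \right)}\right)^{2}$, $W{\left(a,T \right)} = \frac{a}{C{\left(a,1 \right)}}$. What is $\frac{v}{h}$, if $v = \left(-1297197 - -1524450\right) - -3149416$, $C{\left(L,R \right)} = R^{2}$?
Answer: $\frac{3376669}{1002001} \approx 3.3699$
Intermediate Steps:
$W{\left(a,T \right)} = a$ ($W{\left(a,T \right)} = \frac{a}{1^{2}} = \frac{a}{1} = a 1 = a$)
$v = 3376669$ ($v = \left(-1297197 + 1524450\right) + 3149416 = 227253 + 3149416 = 3376669$)
$h = 1002001$ ($h = \left(\left(-725 - 212\right) + \left(-4\right)^{3}\right)^{2} = \left(\left(-725 - 212\right) - 64\right)^{2} = \left(-937 - 64\right)^{2} = \left(-1001\right)^{2} = 1002001$)
$\frac{v}{h} = \frac{3376669}{1002001}$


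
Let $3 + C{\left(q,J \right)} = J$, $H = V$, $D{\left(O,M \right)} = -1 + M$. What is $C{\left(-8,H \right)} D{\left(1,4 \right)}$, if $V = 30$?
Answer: $81$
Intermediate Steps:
$H = 30$
$C{\left(q,J \right)} = -3 + J$
$C{\left(-8,H \right)} D{\left(1,4 \right)} = \left(-3 + 30\right) \left(-1 + 4\right) = 27 \cdot 3 = 81$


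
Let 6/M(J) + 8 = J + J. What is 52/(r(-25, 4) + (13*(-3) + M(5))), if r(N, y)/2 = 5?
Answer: -2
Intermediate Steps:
r(N, y) = 10 (r(N, y) = 2*5 = 10)
M(J) = 6/(-8 + 2*J) (M(J) = 6/(-8 + (J + J)) = 6/(-8 + 2*J))
52/(r(-25, 4) + (13*(-3) + M(5))) = 52/(10 + (13*(-3) + 3/(-4 + 5))) = 52/(10 + (-39 + 3/1)) = 52/(10 + (-39 + 3*1)) = 52/(10 + (-39 + 3)) = 52/(10 - 36) = 52/(-26) = -1/26*52 = -2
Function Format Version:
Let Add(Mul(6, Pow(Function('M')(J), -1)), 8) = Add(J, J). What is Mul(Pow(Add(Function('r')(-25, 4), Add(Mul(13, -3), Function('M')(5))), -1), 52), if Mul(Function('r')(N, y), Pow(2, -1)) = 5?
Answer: -2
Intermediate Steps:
Function('r')(N, y) = 10 (Function('r')(N, y) = Mul(2, 5) = 10)
Function('M')(J) = Mul(6, Pow(Add(-8, Mul(2, J)), -1)) (Function('M')(J) = Mul(6, Pow(Add(-8, Add(J, J)), -1)) = Mul(6, Pow(Add(-8, Mul(2, J)), -1)))
Mul(Pow(Add(Function('r')(-25, 4), Add(Mul(13, -3), Function('M')(5))), -1), 52) = Mul(Pow(Add(10, Add(Mul(13, -3), Mul(3, Pow(Add(-4, 5), -1)))), -1), 52) = Mul(Pow(Add(10, Add(-39, Mul(3, Pow(1, -1)))), -1), 52) = Mul(Pow(Add(10, Add(-39, Mul(3, 1))), -1), 52) = Mul(Pow(Add(10, Add(-39, 3)), -1), 52) = Mul(Pow(Add(10, -36), -1), 52) = Mul(Pow(-26, -1), 52) = Mul(Rational(-1, 26), 52) = -2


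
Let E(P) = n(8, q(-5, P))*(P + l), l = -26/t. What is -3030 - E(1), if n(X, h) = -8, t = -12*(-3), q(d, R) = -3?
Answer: -27250/9 ≈ -3027.8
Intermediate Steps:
t = 36
l = -13/18 (l = -26/36 = -26*1/36 = -13/18 ≈ -0.72222)
E(P) = 52/9 - 8*P (E(P) = -8*(P - 13/18) = -8*(-13/18 + P) = 52/9 - 8*P)
-3030 - E(1) = -3030 - (52/9 - 8*1) = -3030 - (52/9 - 8) = -3030 - 1*(-20/9) = -3030 + 20/9 = -27250/9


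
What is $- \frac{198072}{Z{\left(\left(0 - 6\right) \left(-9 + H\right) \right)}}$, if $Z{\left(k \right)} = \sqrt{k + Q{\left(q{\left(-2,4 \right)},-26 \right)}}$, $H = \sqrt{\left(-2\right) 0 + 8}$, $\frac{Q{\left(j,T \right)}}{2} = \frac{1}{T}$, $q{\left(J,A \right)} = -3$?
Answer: $- \frac{198072 \sqrt{13}}{\sqrt{701 - 156 \sqrt{2}}} \approx -32584.0$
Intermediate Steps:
$Q{\left(j,T \right)} = \frac{2}{T}$
$H = 2 \sqrt{2}$ ($H = \sqrt{0 + 8} = \sqrt{8} = 2 \sqrt{2} \approx 2.8284$)
$Z{\left(k \right)} = \sqrt{- \frac{1}{13} + k}$ ($Z{\left(k \right)} = \sqrt{k + \frac{2}{-26}} = \sqrt{k + 2 \left(- \frac{1}{26}\right)} = \sqrt{k - \frac{1}{13}} = \sqrt{- \frac{1}{13} + k}$)
$- \frac{198072}{Z{\left(\left(0 - 6\right) \left(-9 + H\right) \right)}} = - \frac{198072}{\frac{1}{13} \sqrt{-13 + 169 \left(0 - 6\right) \left(-9 + 2 \sqrt{2}\right)}} = - \frac{198072}{\frac{1}{13} \sqrt{-13 + 169 \left(- 6 \left(-9 + 2 \sqrt{2}\right)\right)}} = - \frac{198072}{\frac{1}{13} \sqrt{-13 + 169 \left(54 - 12 \sqrt{2}\right)}} = - \frac{198072}{\frac{1}{13} \sqrt{-13 + \left(9126 - 2028 \sqrt{2}\right)}} = - \frac{198072}{\frac{1}{13} \sqrt{9113 - 2028 \sqrt{2}}} = - 198072 \frac{13}{\sqrt{9113 - 2028 \sqrt{2}}} = - \frac{2574936}{\sqrt{9113 - 2028 \sqrt{2}}}$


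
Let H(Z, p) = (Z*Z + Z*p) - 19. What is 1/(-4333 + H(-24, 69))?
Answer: -1/5432 ≈ -0.00018409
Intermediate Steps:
H(Z, p) = -19 + Z² + Z*p (H(Z, p) = (Z² + Z*p) - 19 = -19 + Z² + Z*p)
1/(-4333 + H(-24, 69)) = 1/(-4333 + (-19 + (-24)² - 24*69)) = 1/(-4333 + (-19 + 576 - 1656)) = 1/(-4333 - 1099) = 1/(-5432) = -1/5432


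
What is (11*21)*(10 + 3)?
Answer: 3003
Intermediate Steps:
(11*21)*(10 + 3) = 231*13 = 3003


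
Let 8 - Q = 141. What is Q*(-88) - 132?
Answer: 11572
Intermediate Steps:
Q = -133 (Q = 8 - 1*141 = 8 - 141 = -133)
Q*(-88) - 132 = -133*(-88) - 132 = 11704 - 132 = 11572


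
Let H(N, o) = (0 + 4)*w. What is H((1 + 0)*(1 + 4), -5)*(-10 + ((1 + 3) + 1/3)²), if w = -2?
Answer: -632/9 ≈ -70.222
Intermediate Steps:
H(N, o) = -8 (H(N, o) = (0 + 4)*(-2) = 4*(-2) = -8)
H((1 + 0)*(1 + 4), -5)*(-10 + ((1 + 3) + 1/3)²) = -8*(-10 + ((1 + 3) + 1/3)²) = -8*(-10 + (4 + 1*(⅓))²) = -8*(-10 + (4 + ⅓)²) = -8*(-10 + (13/3)²) = -8*(-10 + 169/9) = -8*79/9 = -632/9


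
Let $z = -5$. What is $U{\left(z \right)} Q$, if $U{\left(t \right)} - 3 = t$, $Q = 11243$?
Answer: $-22486$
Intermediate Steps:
$U{\left(t \right)} = 3 + t$
$U{\left(z \right)} Q = \left(3 - 5\right) 11243 = \left(-2\right) 11243 = -22486$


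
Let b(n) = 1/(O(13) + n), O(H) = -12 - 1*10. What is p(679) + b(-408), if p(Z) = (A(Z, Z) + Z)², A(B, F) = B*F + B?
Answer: 91939519136429/430 ≈ 2.1381e+11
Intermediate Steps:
A(B, F) = B + B*F
O(H) = -22 (O(H) = -12 - 10 = -22)
p(Z) = (Z + Z*(1 + Z))² (p(Z) = (Z*(1 + Z) + Z)² = (Z + Z*(1 + Z))²)
b(n) = 1/(-22 + n)
p(679) + b(-408) = 679²*(2 + 679)² + 1/(-22 - 408) = 461041*681² + 1/(-430) = 461041*463761 - 1/430 = 213812835201 - 1/430 = 91939519136429/430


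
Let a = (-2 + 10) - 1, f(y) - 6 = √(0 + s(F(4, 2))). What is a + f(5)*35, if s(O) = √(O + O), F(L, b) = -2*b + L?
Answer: 217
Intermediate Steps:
F(L, b) = L - 2*b
s(O) = √2*√O (s(O) = √(2*O) = √2*√O)
f(y) = 6 (f(y) = 6 + √(0 + √2*√(4 - 2*2)) = 6 + √(0 + √2*√(4 - 4)) = 6 + √(0 + √2*√0) = 6 + √(0 + √2*0) = 6 + √(0 + 0) = 6 + √0 = 6 + 0 = 6)
a = 7 (a = 8 - 1 = 7)
a + f(5)*35 = 7 + 6*35 = 7 + 210 = 217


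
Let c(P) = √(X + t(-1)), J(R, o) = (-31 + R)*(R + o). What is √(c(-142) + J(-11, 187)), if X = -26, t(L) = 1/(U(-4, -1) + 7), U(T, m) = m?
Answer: √(-266112 + 6*I*√930)/6 ≈ 0.029558 + 85.977*I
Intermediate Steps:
t(L) = ⅙ (t(L) = 1/(-1 + 7) = 1/6 = ⅙)
c(P) = I*√930/6 (c(P) = √(-26 + ⅙) = √(-155/6) = I*√930/6)
√(c(-142) + J(-11, 187)) = √(I*√930/6 + ((-11)² - 31*(-11) - 31*187 - 11*187)) = √(I*√930/6 + (121 + 341 - 5797 - 2057)) = √(I*√930/6 - 7392) = √(-7392 + I*√930/6)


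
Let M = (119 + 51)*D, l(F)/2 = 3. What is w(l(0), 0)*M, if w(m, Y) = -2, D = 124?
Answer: -42160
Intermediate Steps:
l(F) = 6 (l(F) = 2*3 = 6)
M = 21080 (M = (119 + 51)*124 = 170*124 = 21080)
w(l(0), 0)*M = -2*21080 = -42160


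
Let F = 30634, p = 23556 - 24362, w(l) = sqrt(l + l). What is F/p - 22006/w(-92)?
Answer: -15317/403 + 11003*I*sqrt(46)/46 ≈ -38.007 + 1622.3*I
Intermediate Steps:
w(l) = sqrt(2)*sqrt(l) (w(l) = sqrt(2*l) = sqrt(2)*sqrt(l))
p = -806
F/p - 22006/w(-92) = 30634/(-806) - 22006*(-I*sqrt(46)/92) = 30634*(-1/806) - 22006*(-I*sqrt(46)/92) = -15317/403 - 22006*(-I*sqrt(46)/92) = -15317/403 - (-11003)*I*sqrt(46)/46 = -15317/403 + 11003*I*sqrt(46)/46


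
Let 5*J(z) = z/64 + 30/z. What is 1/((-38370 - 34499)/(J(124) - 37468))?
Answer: 92919559/180715120 ≈ 0.51418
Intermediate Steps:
J(z) = 6/z + z/320 (J(z) = (z/64 + 30/z)/5 = (30/z + z/64)/5 = 6/z + z/320)
1/((-38370 - 34499)/(J(124) - 37468)) = 1/((-38370 - 34499)/((6/124 + (1/320)*124) - 37468)) = 1/(-72869/((6*(1/124) + 31/80) - 37468)) = 1/(-72869/((3/62 + 31/80) - 37468)) = 1/(-72869/(1081/2480 - 37468)) = 1/(-72869/(-92919559/2480)) = 1/(-72869*(-2480/92919559)) = 1/(180715120/92919559) = 92919559/180715120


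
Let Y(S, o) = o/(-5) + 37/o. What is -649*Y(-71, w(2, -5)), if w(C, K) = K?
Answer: 20768/5 ≈ 4153.6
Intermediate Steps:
Y(S, o) = 37/o - o/5 (Y(S, o) = o*(-⅕) + 37/o = -o/5 + 37/o = 37/o - o/5)
-649*Y(-71, w(2, -5)) = -649*(37/(-5) - ⅕*(-5)) = -649*(37*(-⅕) + 1) = -649*(-37/5 + 1) = -649*(-32/5) = 20768/5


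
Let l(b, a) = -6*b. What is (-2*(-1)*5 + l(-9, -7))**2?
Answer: 4096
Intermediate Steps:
(-2*(-1)*5 + l(-9, -7))**2 = (-2*(-1)*5 - 6*(-9))**2 = (2*5 + 54)**2 = (10 + 54)**2 = 64**2 = 4096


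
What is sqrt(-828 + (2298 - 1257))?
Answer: sqrt(213) ≈ 14.595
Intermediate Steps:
sqrt(-828 + (2298 - 1257)) = sqrt(-828 + 1041) = sqrt(213)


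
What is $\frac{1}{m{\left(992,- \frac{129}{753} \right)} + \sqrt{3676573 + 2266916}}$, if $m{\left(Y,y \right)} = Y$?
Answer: $- \frac{992}{4959425} + \frac{\sqrt{5943489}}{4959425} \approx 0.00029155$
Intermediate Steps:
$\frac{1}{m{\left(992,- \frac{129}{753} \right)} + \sqrt{3676573 + 2266916}} = \frac{1}{992 + \sqrt{3676573 + 2266916}} = \frac{1}{992 + \sqrt{5943489}}$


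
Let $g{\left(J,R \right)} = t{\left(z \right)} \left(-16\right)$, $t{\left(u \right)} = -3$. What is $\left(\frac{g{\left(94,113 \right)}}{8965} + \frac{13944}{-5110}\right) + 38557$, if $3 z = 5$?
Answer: $\frac{25231653541}{654445} \approx 38554.0$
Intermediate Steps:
$z = \frac{5}{3}$ ($z = \frac{1}{3} \cdot 5 = \frac{5}{3} \approx 1.6667$)
$g{\left(J,R \right)} = 48$ ($g{\left(J,R \right)} = \left(-3\right) \left(-16\right) = 48$)
$\left(\frac{g{\left(94,113 \right)}}{8965} + \frac{13944}{-5110}\right) + 38557 = \left(\frac{48}{8965} + \frac{13944}{-5110}\right) + 38557 = \left(48 \cdot \frac{1}{8965} + 13944 \left(- \frac{1}{5110}\right)\right) + 38557 = \left(\frac{48}{8965} - \frac{996}{365}\right) + 38557 = - \frac{1782324}{654445} + 38557 = \frac{25231653541}{654445}$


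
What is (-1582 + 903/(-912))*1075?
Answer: -517321175/304 ≈ -1.7017e+6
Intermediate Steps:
(-1582 + 903/(-912))*1075 = (-1582 + 903*(-1/912))*1075 = (-1582 - 301/304)*1075 = -481229/304*1075 = -517321175/304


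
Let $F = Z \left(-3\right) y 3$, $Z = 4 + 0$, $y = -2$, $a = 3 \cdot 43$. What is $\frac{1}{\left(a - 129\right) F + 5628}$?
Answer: $\frac{1}{5628} \approx 0.00017768$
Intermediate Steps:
$a = 129$
$Z = 4$
$F = 72$ ($F = 4 \left(-3\right) \left(\left(-2\right) 3\right) = \left(-12\right) \left(-6\right) = 72$)
$\frac{1}{\left(a - 129\right) F + 5628} = \frac{1}{\left(129 - 129\right) 72 + 5628} = \frac{1}{0 \cdot 72 + 5628} = \frac{1}{0 + 5628} = \frac{1}{5628}$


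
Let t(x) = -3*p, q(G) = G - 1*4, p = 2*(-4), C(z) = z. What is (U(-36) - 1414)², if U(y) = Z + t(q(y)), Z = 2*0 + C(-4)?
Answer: 1943236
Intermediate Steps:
p = -8
q(G) = -4 + G (q(G) = G - 4 = -4 + G)
Z = -4 (Z = 2*0 - 4 = 0 - 4 = -4)
t(x) = 24 (t(x) = -3*(-8) = 24)
U(y) = 20 (U(y) = -4 + 24 = 20)
(U(-36) - 1414)² = (20 - 1414)² = (-1394)² = 1943236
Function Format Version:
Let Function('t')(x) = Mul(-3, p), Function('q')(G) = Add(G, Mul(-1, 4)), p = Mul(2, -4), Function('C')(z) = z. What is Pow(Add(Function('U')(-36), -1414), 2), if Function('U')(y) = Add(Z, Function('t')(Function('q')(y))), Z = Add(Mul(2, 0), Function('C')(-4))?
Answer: 1943236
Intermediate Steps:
p = -8
Function('q')(G) = Add(-4, G) (Function('q')(G) = Add(G, -4) = Add(-4, G))
Z = -4 (Z = Add(Mul(2, 0), -4) = Add(0, -4) = -4)
Function('t')(x) = 24 (Function('t')(x) = Mul(-3, -8) = 24)
Function('U')(y) = 20 (Function('U')(y) = Add(-4, 24) = 20)
Pow(Add(Function('U')(-36), -1414), 2) = Pow(Add(20, -1414), 2) = Pow(-1394, 2) = 1943236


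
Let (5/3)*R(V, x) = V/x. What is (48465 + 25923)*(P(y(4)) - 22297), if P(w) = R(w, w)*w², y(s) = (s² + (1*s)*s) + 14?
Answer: -7820931156/5 ≈ -1.5642e+9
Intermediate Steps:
y(s) = 14 + 2*s² (y(s) = (s² + s*s) + 14 = (s² + s²) + 14 = 2*s² + 14 = 14 + 2*s²)
R(V, x) = 3*V/(5*x) (R(V, x) = 3*(V/x)/5 = 3*V/(5*x))
P(w) = 3*w²/5 (P(w) = (3*w/(5*w))*w² = 3*w²/5)
(48465 + 25923)*(P(y(4)) - 22297) = (48465 + 25923)*(3*(14 + 2*4²)²/5 - 22297) = 74388*(3*(14 + 2*16)²/5 - 22297) = 74388*(3*(14 + 32)²/5 - 22297) = 74388*((⅗)*46² - 22297) = 74388*((⅗)*2116 - 22297) = 74388*(6348/5 - 22297) = 74388*(-105137/5) = -7820931156/5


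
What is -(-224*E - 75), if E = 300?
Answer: 67275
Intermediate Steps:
-(-224*E - 75) = -(-224*300 - 75) = -(-67200 - 75) = -1*(-67275) = 67275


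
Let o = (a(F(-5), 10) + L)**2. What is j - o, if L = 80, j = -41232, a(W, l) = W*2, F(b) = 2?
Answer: -48288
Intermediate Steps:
a(W, l) = 2*W
o = 7056 (o = (2*2 + 80)**2 = (4 + 80)**2 = 84**2 = 7056)
j - o = -41232 - 1*7056 = -41232 - 7056 = -48288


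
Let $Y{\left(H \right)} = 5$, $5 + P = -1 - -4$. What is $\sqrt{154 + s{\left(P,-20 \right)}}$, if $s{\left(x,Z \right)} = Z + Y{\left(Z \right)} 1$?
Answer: $\sqrt{139} \approx 11.79$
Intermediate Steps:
$P = -2$ ($P = -5 - -3 = -5 + \left(-1 + 4\right) = -5 + 3 = -2$)
$s{\left(x,Z \right)} = 5 + Z$ ($s{\left(x,Z \right)} = Z + 5 \cdot 1 = Z + 5 = 5 + Z$)
$\sqrt{154 + s{\left(P,-20 \right)}} = \sqrt{154 + \left(5 - 20\right)} = \sqrt{154 - 15} = \sqrt{139}$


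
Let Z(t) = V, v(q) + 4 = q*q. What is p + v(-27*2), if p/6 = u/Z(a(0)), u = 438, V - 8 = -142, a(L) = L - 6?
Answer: 193790/67 ≈ 2892.4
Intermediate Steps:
a(L) = -6 + L
V = -134 (V = 8 - 142 = -134)
v(q) = -4 + q² (v(q) = -4 + q*q = -4 + q²)
Z(t) = -134
p = -1314/67 (p = 6*(438/(-134)) = 6*(438*(-1/134)) = 6*(-219/67) = -1314/67 ≈ -19.612)
p + v(-27*2) = -1314/67 + (-4 + (-27*2)²) = -1314/67 + (-4 + (-54)²) = -1314/67 + (-4 + 2916) = -1314/67 + 2912 = 193790/67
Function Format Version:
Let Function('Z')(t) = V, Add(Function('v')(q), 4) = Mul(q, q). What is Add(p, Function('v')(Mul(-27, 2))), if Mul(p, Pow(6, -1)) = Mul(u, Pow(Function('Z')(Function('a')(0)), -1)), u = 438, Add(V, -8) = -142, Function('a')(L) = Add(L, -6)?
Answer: Rational(193790, 67) ≈ 2892.4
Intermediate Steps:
Function('a')(L) = Add(-6, L)
V = -134 (V = Add(8, -142) = -134)
Function('v')(q) = Add(-4, Pow(q, 2)) (Function('v')(q) = Add(-4, Mul(q, q)) = Add(-4, Pow(q, 2)))
Function('Z')(t) = -134
p = Rational(-1314, 67) (p = Mul(6, Mul(438, Pow(-134, -1))) = Mul(6, Mul(438, Rational(-1, 134))) = Mul(6, Rational(-219, 67)) = Rational(-1314, 67) ≈ -19.612)
Add(p, Function('v')(Mul(-27, 2))) = Add(Rational(-1314, 67), Add(-4, Pow(Mul(-27, 2), 2))) = Add(Rational(-1314, 67), Add(-4, Pow(-54, 2))) = Add(Rational(-1314, 67), Add(-4, 2916)) = Add(Rational(-1314, 67), 2912) = Rational(193790, 67)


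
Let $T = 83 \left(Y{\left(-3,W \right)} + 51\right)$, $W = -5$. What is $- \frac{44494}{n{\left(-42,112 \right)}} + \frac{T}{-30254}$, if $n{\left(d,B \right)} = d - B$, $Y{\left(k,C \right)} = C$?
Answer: $\frac{48054768}{166397} \approx 288.8$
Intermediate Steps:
$T = 3818$ ($T = 83 \left(-5 + 51\right) = 83 \cdot 46 = 3818$)
$- \frac{44494}{n{\left(-42,112 \right)}} + \frac{T}{-30254} = - \frac{44494}{-42 - 112} + \frac{3818}{-30254} = - \frac{44494}{-42 - 112} + 3818 \left(- \frac{1}{30254}\right) = - \frac{44494}{-154} - \frac{1909}{15127} = \left(-44494\right) \left(- \frac{1}{154}\right) - \frac{1909}{15127} = \frac{22247}{77} - \frac{1909}{15127} = \frac{48054768}{166397}$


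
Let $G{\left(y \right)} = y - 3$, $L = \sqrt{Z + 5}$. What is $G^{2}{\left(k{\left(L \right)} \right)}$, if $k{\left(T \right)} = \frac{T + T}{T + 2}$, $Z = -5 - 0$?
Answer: $9$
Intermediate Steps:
$Z = -5$ ($Z = -5 + 0 = -5$)
$L = 0$ ($L = \sqrt{-5 + 5} = \sqrt{0} = 0$)
$k{\left(T \right)} = \frac{2 T}{2 + T}$
$G{\left(y \right)} = -3 + y$
$G^{2}{\left(k{\left(L \right)} \right)} = \left(-3 + 2 \cdot 0 \frac{1}{2 + 0}\right)^{2} = \left(-3 + 2 \cdot 0 \cdot \frac{1}{2}\right)^{2} = \left(-3 + 0\right)^{2} = \left(-3\right)^{2} = 9$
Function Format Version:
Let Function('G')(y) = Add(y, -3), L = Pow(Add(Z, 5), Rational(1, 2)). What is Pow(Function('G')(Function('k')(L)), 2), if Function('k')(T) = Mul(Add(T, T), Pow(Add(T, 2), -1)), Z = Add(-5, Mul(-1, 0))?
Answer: 9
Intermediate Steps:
Z = -5 (Z = Add(-5, 0) = -5)
L = 0 (L = Pow(Add(-5, 5), Rational(1, 2)) = Pow(0, Rational(1, 2)) = 0)
Function('k')(T) = Mul(2, T, Pow(Add(2, T), -1)) (Function('k')(T) = Mul(Mul(2, T), Pow(Add(2, T), -1)) = Mul(2, T, Pow(Add(2, T), -1)))
Function('G')(y) = Add(-3, y)
Pow(Function('G')(Function('k')(L)), 2) = Pow(Add(-3, Mul(2, 0, Pow(Add(2, 0), -1))), 2) = Pow(Add(-3, Mul(2, 0, Pow(2, -1))), 2) = Pow(Add(-3, Mul(2, 0, Rational(1, 2))), 2) = Pow(Add(-3, 0), 2) = Pow(-3, 2) = 9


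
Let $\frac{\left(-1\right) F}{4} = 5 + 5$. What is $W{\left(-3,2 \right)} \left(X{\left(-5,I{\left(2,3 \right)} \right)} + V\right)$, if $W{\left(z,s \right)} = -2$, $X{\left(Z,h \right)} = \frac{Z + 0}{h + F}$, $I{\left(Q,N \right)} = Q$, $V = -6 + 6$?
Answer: $- \frac{5}{19} \approx -0.26316$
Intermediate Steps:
$V = 0$
$F = -40$ ($F = - 4 \left(5 + 5\right) = \left(-4\right) 10 = -40$)
$X{\left(Z,h \right)} = \frac{Z}{-40 + h}$ ($X{\left(Z,h \right)} = \frac{Z + 0}{h - 40} = \frac{Z}{-40 + h}$)
$W{\left(-3,2 \right)} \left(X{\left(-5,I{\left(2,3 \right)} \right)} + V\right) = - 2 \left(- \frac{5}{-40 + 2} + 0\right) = - 2 \left(- \frac{5}{-38} + 0\right) = - 2 \left(\left(-5\right) \left(- \frac{1}{38}\right) + 0\right) = - 2 \left(\frac{5}{38} + 0\right) = \left(-2\right) \frac{5}{38} = - \frac{5}{19}$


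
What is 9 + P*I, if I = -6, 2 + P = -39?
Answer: 255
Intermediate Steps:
P = -41 (P = -2 - 39 = -41)
9 + P*I = 9 - 41*(-6) = 9 + 246 = 255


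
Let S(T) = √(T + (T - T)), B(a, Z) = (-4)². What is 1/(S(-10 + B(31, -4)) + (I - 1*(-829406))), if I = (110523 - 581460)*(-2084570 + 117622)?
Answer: 463154709841/429024570495801804490559 - √6/858049140991603608981118 ≈ 1.0796e-12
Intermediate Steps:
B(a, Z) = 16
I = 926308590276 (I = -470937*(-1966948) = 926308590276)
S(T) = √T (S(T) = √(T + 0) = √T)
1/(S(-10 + B(31, -4)) + (I - 1*(-829406))) = 1/(√(-10 + 16) + (926308590276 - 1*(-829406))) = 1/(√6 + (926308590276 + 829406)) = 1/(√6 + 926309419682) = 1/(926309419682 + √6)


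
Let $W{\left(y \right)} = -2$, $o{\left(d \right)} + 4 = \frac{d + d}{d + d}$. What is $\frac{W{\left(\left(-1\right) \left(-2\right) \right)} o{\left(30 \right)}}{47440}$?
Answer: $\frac{3}{23720} \approx 0.00012648$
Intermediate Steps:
$o{\left(d \right)} = -3$ ($o{\left(d \right)} = -4 + \frac{d + d}{d + d} = -4 + \frac{2 d}{2 d} = -4 + 2 d \frac{1}{2 d} = -4 + 1 = -3$)
$\frac{W{\left(\left(-1\right) \left(-2\right) \right)} o{\left(30 \right)}}{47440} = \frac{\left(-2\right) \left(-3\right)}{47440} = 6 \cdot \frac{1}{47440} = \frac{3}{23720}$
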